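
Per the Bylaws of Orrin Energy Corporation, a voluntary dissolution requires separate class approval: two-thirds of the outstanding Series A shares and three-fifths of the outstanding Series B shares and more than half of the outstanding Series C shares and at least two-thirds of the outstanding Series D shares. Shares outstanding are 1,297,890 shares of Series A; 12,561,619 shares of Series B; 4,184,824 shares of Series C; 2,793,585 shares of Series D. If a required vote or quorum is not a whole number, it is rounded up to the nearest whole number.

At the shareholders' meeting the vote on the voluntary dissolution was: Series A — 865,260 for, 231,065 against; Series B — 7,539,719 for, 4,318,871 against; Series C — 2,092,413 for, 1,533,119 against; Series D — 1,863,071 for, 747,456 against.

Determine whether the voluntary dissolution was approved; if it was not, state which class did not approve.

Series A: 2/3 of 1297890 = 865260; 865,260 required, 865,260 in favor — approved.
Series B: 3/5 of 12561619 = 7536971.40, rounded up to 7536972; 7,536,972 required, 7,539,719 in favor — approved.
Series C: a majority of 4184824 is 2092413; 2,092,413 required, 2,092,413 in favor — approved.
Series D: 2/3 of 2793585 = 1862390; 1,862,390 required, 1,863,071 in favor — approved.

Approved — every class gave the required vote.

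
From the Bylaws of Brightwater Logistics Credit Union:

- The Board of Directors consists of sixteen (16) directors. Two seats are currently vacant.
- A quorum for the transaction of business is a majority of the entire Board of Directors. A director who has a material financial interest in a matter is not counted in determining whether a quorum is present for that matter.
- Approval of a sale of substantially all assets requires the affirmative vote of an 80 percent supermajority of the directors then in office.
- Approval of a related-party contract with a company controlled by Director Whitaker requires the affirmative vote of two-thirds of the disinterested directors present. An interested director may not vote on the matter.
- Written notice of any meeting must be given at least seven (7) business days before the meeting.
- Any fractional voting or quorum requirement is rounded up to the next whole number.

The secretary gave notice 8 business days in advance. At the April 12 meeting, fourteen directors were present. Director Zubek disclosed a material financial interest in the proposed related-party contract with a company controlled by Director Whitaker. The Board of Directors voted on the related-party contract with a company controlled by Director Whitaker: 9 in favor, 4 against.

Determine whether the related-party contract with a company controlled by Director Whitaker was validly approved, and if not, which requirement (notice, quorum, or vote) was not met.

Valid — all requirements satisfied.

Notice: 8 business days given; 7 required (8 ≥ 7). Satisfied.
Quorum: 14 present, but the 1 interested director does not count, leaving 13. Quorum is 9. Satisfied.
Vote: the related-party contract with a company controlled by Director Whitaker requires two-thirds of the disinterested directors present (14 − 1 = 13). 2/3 of 13 = 8.67, rounded up to 9, so 9 affirmative votes are needed; 9 voted in favor. Satisfied.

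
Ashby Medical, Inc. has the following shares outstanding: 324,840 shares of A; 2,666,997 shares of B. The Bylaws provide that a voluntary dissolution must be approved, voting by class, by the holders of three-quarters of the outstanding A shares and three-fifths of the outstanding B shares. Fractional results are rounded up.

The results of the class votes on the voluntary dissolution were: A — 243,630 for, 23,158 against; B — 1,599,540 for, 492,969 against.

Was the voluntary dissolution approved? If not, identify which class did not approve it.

Not approved — the B shares did not give the required vote.

A: 3/4 of 324840 = 243630; 243,630 required, 243,630 in favor — approved.
B: 3/5 of 2666997 = 1600198.20, rounded up to 1600199; 1,600,199 required, 1,599,540 in favor — not approved.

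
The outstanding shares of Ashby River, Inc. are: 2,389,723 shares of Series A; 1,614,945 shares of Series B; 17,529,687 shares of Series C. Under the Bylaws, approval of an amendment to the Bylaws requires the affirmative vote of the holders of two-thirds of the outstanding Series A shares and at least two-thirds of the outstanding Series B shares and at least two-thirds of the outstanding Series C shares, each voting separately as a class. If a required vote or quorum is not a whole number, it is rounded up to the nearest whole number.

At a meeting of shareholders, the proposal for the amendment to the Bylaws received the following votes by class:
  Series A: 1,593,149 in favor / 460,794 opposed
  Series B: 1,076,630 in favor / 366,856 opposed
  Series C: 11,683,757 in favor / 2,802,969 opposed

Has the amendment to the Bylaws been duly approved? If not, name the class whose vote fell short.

Not approved — the Series C shares did not give the required vote.

Series A: 2/3 of 2389723 = 1593148.67, rounded up to 1593149; 1,593,149 required, 1,593,149 in favor — approved.
Series B: 2/3 of 1614945 = 1076630; 1,076,630 required, 1,076,630 in favor — approved.
Series C: 2/3 of 17529687 = 11686458; 11,686,458 required, 11,683,757 in favor — not approved.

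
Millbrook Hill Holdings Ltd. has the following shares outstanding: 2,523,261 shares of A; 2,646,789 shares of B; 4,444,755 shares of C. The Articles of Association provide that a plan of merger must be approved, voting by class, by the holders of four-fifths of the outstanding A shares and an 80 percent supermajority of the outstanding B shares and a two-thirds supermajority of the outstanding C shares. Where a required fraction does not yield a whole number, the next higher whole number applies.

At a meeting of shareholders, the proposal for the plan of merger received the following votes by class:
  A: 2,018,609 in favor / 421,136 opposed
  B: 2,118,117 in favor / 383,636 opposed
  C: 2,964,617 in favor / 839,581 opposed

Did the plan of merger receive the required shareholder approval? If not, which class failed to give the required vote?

Approved — every class gave the required vote.

A: 4/5 of 2523261 = 2018608.80, rounded up to 2018609; 2,018,609 required, 2,018,609 in favor — approved.
B: 4/5 of 2646789 = 2117431.20, rounded up to 2117432; 2,117,432 required, 2,118,117 in favor — approved.
C: 2/3 of 4444755 = 2963170; 2,963,170 required, 2,964,617 in favor — approved.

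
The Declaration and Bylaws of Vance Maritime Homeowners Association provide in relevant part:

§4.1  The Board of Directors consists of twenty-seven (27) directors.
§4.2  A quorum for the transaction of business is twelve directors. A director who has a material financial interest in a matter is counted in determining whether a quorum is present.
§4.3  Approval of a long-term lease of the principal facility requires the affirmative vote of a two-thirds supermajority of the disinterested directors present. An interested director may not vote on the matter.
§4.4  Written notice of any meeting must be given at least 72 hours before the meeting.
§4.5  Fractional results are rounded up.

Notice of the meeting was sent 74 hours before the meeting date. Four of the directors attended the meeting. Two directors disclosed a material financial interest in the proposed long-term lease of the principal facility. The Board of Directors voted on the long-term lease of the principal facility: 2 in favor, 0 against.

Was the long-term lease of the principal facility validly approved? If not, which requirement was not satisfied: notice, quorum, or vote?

Notice: 74 hours given; 72 required (74 ≥ 72). Satisfied.
Quorum: 4 present (interested directors count toward quorum); quorum is 12. Not satisfied.
Vote: the long-term lease of the principal facility requires two-thirds of the disinterested directors present (4 − 2 = 2). 2/3 of 2 = 1.33, rounded up to 2, so 2 affirmative votes are needed; 2 voted in favor. Satisfied. (Moot — without a quorum no business can be validly transacted.)

Invalid — quorum requirement not satisfied.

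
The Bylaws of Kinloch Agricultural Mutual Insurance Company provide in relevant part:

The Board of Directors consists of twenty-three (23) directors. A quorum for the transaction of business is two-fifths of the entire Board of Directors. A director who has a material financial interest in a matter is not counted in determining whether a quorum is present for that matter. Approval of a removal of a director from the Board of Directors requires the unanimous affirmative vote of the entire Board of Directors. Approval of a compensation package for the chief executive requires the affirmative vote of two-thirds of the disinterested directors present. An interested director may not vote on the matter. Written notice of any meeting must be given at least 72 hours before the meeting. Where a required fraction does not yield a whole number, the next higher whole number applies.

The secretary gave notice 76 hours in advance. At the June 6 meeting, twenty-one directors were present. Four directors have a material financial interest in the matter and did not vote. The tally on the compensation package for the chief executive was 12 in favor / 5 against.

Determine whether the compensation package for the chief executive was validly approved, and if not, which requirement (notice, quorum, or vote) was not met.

Valid — all requirements satisfied.

Notice: 76 hours given; 72 required (76 ≥ 72). Satisfied.
Quorum: 21 present, but the 4 interested directors do not count, leaving 17. Quorum is 10. Satisfied.
Vote: the compensation package for the chief executive requires two-thirds of the disinterested directors present (21 − 4 = 17). 2/3 of 17 = 11.33, rounded up to 12, so 12 affirmative votes are needed; 12 voted in favor. Satisfied.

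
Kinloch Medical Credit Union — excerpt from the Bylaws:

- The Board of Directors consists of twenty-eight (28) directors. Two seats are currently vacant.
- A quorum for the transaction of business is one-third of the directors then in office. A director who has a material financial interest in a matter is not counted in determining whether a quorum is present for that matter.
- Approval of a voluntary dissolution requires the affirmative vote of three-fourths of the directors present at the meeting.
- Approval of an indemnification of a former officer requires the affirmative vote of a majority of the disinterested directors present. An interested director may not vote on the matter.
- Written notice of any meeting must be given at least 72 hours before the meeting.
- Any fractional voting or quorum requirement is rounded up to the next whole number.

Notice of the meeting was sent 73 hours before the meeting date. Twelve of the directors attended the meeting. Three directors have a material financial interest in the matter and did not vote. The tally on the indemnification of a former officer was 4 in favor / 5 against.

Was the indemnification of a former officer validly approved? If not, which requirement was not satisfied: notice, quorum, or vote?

Invalid — vote requirement not satisfied.

Notice: 73 hours given; 72 required (73 ≥ 72). Satisfied.
Quorum: 12 present, but the 3 interested directors do not count, leaving 9. Quorum is 9. Satisfied.
Vote: the indemnification of a former officer requires a majority of the disinterested directors present (12 − 3 = 9). A majority of 9 is 5, so 5 affirmative votes are needed; 4 voted in favor. Not satisfied.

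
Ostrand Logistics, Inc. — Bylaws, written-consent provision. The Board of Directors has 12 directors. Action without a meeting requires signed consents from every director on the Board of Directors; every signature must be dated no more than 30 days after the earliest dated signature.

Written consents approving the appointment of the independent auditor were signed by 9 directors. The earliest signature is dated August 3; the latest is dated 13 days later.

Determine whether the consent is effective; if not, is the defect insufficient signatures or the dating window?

Signatures required: every one of 12 — unanimous means all 12, so 12 needed; 9 signed. Insufficient.
Dating window: the latest signature is 13 days after the earliest; the limit is 30 days. Within the window.

Not effective — insufficient signatures.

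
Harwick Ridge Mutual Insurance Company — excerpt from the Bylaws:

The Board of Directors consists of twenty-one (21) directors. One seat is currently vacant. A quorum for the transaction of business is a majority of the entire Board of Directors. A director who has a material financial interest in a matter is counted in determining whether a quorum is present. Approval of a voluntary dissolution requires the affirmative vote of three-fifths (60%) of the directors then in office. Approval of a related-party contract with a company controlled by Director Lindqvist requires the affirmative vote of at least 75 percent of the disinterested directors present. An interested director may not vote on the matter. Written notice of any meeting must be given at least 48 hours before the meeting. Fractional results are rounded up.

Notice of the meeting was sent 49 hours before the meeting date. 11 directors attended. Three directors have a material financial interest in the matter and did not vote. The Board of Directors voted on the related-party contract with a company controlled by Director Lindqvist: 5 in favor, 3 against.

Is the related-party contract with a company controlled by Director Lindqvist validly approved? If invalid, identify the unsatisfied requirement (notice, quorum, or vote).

Invalid — vote requirement not satisfied.

Notice: 49 hours given; 48 required (49 ≥ 48). Satisfied.
Quorum: 11 present (interested directors count toward quorum); quorum is 11. Satisfied.
Vote: the related-party contract with a company controlled by Director Lindqvist requires three-fourths of the disinterested directors present (11 − 3 = 8). 3/4 of 8 = 6, so 6 affirmative votes are needed; 5 voted in favor. Not satisfied.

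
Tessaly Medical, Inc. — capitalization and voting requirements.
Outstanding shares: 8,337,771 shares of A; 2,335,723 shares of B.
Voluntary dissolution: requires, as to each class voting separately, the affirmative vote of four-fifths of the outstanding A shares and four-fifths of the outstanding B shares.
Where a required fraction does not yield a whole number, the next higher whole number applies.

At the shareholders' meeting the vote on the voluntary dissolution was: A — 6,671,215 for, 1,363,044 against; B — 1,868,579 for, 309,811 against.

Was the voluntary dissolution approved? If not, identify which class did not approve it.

Approved — every class gave the required vote.

A: 4/5 of 8337771 = 6670216.80, rounded up to 6670217; 6,670,217 required, 6,671,215 in favor — approved.
B: 4/5 of 2335723 = 1868578.40, rounded up to 1868579; 1,868,579 required, 1,868,579 in favor — approved.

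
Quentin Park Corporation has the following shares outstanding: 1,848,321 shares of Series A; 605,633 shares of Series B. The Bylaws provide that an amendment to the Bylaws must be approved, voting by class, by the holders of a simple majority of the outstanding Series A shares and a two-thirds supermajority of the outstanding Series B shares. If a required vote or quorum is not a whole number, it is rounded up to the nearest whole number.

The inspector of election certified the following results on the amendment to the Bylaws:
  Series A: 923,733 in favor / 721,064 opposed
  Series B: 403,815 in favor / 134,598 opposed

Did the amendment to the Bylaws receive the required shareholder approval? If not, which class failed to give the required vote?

Not approved — the Series A shares did not give the required vote.

Series A: a majority of 1848321 is 924161; 924,161 required, 923,733 in favor — not approved.
Series B: 2/3 of 605633 = 403755.33, rounded up to 403756; 403,756 required, 403,815 in favor — approved.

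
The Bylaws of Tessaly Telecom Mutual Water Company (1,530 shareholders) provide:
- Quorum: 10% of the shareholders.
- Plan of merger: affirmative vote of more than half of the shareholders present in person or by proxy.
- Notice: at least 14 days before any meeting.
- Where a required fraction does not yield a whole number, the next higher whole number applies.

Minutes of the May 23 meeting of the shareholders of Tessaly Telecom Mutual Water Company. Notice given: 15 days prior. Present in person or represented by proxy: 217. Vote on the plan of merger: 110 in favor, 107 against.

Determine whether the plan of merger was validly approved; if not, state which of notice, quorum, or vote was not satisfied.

Notice: 15 days given; 14 required. Satisfied.
Quorum: 10% of 1,530 = 153; 217 present. Satisfied.
Vote: requires a majority of those present (217); a majority of 217 is 109, so 109 needed; 110 in favor. Satisfied.

Valid — all requirements satisfied.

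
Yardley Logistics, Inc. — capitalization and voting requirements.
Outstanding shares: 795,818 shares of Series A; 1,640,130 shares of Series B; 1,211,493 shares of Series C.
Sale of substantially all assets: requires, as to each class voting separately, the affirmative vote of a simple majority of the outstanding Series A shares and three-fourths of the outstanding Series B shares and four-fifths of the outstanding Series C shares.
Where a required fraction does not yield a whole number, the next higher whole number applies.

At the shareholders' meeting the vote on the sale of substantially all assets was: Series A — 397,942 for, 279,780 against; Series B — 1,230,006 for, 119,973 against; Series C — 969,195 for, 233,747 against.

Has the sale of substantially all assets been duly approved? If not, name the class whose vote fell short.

Not approved — the Series B shares did not give the required vote.

Series A: a majority of 795818 is 397910; 397,910 required, 397,942 in favor — approved.
Series B: 3/4 of 1640130 = 1230097.50, rounded up to 1230098; 1,230,098 required, 1,230,006 in favor — not approved.
Series C: 4/5 of 1211493 = 969194.40, rounded up to 969195; 969,195 required, 969,195 in favor — approved.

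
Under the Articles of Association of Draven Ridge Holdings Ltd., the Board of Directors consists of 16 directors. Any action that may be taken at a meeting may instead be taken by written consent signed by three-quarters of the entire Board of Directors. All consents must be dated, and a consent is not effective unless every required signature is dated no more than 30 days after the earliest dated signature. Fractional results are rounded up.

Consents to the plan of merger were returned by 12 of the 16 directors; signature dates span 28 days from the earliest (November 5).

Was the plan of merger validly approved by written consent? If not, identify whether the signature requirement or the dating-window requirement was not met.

Signatures required: three-quarters of 16 — 3/4 of 16 = 12, so 12 needed; 12 signed. Sufficient.
Dating window: the latest signature is 28 days after the earliest; the limit is 30 days. Within the window.

Effective — both the signature and dating-window requirements are satisfied.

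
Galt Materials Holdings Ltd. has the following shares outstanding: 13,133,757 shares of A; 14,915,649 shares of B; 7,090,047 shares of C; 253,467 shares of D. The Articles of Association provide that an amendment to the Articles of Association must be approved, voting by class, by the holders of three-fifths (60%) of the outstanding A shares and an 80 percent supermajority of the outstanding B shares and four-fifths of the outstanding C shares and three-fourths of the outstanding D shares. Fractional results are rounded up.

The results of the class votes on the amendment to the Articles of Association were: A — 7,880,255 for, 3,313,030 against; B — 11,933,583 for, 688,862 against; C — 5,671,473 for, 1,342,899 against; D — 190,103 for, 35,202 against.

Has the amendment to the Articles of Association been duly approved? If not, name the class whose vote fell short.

Not approved — the C shares did not give the required vote.

A: 3/5 of 13133757 = 7880254.20, rounded up to 7880255; 7,880,255 required, 7,880,255 in favor — approved.
B: 4/5 of 14915649 = 11932519.20, rounded up to 11932520; 11,932,520 required, 11,933,583 in favor — approved.
C: 4/5 of 7090047 = 5672037.60, rounded up to 5672038; 5,672,038 required, 5,671,473 in favor — not approved.
D: 3/4 of 253467 = 190100.25, rounded up to 190101; 190,101 required, 190,103 in favor — approved.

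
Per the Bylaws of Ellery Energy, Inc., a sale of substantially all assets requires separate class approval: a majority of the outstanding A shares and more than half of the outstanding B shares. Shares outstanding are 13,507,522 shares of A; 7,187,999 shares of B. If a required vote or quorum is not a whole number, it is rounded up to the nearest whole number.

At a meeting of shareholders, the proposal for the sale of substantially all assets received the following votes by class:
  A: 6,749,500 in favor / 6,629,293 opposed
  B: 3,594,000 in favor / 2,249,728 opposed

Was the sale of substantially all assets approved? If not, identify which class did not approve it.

Not approved — the A shares did not give the required vote.

A: a majority of 13507522 is 6753762; 6,753,762 required, 6,749,500 in favor — not approved.
B: a majority of 7187999 is 3594000; 3,594,000 required, 3,594,000 in favor — approved.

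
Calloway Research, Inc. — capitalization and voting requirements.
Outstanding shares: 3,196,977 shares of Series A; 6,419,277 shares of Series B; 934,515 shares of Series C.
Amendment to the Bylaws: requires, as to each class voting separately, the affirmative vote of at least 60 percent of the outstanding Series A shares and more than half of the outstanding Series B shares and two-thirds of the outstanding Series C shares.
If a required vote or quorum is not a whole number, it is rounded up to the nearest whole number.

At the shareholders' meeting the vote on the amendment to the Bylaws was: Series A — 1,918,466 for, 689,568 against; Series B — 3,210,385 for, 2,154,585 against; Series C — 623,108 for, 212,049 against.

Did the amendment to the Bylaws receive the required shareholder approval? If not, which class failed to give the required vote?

Approved — every class gave the required vote.

Series A: 3/5 of 3196977 = 1918186.20, rounded up to 1918187; 1,918,187 required, 1,918,466 in favor — approved.
Series B: a majority of 6419277 is 3209639; 3,209,639 required, 3,210,385 in favor — approved.
Series C: 2/3 of 934515 = 623010; 623,010 required, 623,108 in favor — approved.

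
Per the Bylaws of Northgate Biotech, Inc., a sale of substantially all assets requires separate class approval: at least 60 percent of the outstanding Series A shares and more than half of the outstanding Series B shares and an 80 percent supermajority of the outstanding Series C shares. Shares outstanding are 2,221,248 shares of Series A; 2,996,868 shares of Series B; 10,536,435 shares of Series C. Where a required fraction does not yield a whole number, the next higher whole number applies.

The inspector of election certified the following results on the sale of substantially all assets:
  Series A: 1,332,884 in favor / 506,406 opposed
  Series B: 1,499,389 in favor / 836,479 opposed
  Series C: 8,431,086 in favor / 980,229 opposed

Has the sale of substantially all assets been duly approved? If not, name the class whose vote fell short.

Approved — every class gave the required vote.

Series A: 3/5 of 2221248 = 1332748.80, rounded up to 1332749; 1,332,749 required, 1,332,884 in favor — approved.
Series B: a majority of 2996868 is 1498435; 1,498,435 required, 1,499,389 in favor — approved.
Series C: 4/5 of 10536435 = 8429148; 8,429,148 required, 8,431,086 in favor — approved.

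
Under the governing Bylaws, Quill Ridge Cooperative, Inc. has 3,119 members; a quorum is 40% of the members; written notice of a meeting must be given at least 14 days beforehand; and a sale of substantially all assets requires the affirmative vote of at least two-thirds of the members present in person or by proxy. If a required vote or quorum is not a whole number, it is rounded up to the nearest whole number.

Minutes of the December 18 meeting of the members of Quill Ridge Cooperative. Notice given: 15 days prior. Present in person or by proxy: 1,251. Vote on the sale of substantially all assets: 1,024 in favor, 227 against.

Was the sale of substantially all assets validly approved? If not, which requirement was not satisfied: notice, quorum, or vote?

Valid — all requirements satisfied.

Notice: 15 days given; 14 required. Satisfied.
Quorum: 40% of 3,119 = 1,247.60, rounded up to 1,248; 1,251 present. Satisfied.
Vote: requires two-thirds of those present (1,251); 2/3 of 1251 = 834, so 834 needed; 1,024 in favor. Satisfied.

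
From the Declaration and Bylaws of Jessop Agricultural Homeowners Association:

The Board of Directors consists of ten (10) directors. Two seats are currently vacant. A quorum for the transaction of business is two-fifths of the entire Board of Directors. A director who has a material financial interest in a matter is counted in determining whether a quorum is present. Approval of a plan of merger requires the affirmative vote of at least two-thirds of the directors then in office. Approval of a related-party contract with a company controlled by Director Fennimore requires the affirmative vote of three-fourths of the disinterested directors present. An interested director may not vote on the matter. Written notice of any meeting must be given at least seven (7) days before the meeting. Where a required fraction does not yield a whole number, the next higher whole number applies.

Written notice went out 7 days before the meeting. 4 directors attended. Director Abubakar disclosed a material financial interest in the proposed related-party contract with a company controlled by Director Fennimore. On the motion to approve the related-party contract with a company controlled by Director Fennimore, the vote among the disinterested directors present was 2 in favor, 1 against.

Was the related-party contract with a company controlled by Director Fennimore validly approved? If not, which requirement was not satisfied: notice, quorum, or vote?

Notice: 7 days given; 7 required (7 ≥ 7). Satisfied.
Quorum: 4 present (interested directors count toward quorum); quorum is 4. Satisfied.
Vote: the related-party contract with a company controlled by Director Fennimore requires three-fourths of the disinterested directors present (4 − 1 = 3). 3/4 of 3 = 2.25, rounded up to 3, so 3 affirmative votes are needed; 2 voted in favor. Not satisfied.

Invalid — vote requirement not satisfied.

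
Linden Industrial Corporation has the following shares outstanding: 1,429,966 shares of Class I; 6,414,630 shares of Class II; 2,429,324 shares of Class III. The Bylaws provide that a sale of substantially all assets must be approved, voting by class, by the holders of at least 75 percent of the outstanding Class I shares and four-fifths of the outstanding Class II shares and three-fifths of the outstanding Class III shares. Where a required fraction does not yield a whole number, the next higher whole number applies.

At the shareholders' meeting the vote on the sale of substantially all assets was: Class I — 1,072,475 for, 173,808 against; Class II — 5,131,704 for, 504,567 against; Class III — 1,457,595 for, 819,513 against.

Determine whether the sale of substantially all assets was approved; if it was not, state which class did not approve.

Class I: 3/4 of 1429966 = 1072474.50, rounded up to 1072475; 1,072,475 required, 1,072,475 in favor — approved.
Class II: 4/5 of 6414630 = 5131704; 5,131,704 required, 5,131,704 in favor — approved.
Class III: 3/5 of 2429324 = 1457594.40, rounded up to 1457595; 1,457,595 required, 1,457,595 in favor — approved.

Approved — every class gave the required vote.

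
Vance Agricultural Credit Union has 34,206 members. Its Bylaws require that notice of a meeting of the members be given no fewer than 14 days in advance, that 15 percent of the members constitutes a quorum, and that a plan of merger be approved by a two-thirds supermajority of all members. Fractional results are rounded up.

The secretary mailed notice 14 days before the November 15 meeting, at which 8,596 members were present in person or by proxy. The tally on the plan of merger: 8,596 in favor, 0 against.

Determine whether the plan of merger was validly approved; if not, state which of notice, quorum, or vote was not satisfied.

Invalid — vote requirement not satisfied.

Notice: 14 days given; 14 required. Satisfied.
Quorum: 15% of 34,206 = 5,130.90, rounded up to 5,131; 8,596 present. Satisfied.
Vote: requires two-thirds of all members (34,206); 2/3 of 34206 = 22804, so 22,804 needed; 8,596 in favor. Not satisfied.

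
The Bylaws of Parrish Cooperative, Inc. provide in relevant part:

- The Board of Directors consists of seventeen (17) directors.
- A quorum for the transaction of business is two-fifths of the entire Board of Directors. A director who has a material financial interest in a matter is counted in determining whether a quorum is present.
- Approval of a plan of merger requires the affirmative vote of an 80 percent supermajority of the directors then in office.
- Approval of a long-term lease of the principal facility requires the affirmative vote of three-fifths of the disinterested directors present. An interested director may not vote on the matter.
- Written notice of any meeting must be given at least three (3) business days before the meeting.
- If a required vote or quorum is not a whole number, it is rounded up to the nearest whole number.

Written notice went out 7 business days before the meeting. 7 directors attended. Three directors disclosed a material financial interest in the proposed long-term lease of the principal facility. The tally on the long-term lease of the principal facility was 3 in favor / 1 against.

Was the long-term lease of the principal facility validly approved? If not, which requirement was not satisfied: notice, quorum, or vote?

Valid — all requirements satisfied.

Notice: 7 business days given; 3 required (7 ≥ 3). Satisfied.
Quorum: 7 present (interested directors count toward quorum); quorum is 7. Satisfied.
Vote: the long-term lease of the principal facility requires three-fifths of the disinterested directors present (7 − 3 = 4). 3/5 of 4 = 2.40, rounded up to 3, so 3 affirmative votes are needed; 3 voted in favor. Satisfied.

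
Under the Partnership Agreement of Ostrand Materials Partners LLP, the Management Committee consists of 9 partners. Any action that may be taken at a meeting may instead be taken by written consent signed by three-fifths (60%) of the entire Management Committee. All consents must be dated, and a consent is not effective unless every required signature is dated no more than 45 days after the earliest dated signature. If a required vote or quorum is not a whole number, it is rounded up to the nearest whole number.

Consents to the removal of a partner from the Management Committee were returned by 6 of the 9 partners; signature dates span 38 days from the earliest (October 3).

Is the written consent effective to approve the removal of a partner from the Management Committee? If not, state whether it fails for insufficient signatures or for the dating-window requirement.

Effective — both the signature and dating-window requirements are satisfied.

Signatures required: three-fifths (60%) of 9 — 3/5 of 9 = 5.40, rounded up to 6, so 6 needed; 6 signed. Sufficient.
Dating window: the latest signature is 38 days after the earliest; the limit is 45 days. Within the window.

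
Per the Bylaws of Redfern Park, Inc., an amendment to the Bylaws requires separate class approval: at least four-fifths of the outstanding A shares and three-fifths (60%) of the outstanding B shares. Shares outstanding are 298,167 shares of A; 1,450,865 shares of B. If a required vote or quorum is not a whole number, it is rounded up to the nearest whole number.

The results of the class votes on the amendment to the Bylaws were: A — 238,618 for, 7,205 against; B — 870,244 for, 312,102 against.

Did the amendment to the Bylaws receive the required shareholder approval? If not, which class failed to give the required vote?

Not approved — the B shares did not give the required vote.

A: 4/5 of 298167 = 238533.60, rounded up to 238534; 238,534 required, 238,618 in favor — approved.
B: 3/5 of 1450865 = 870519; 870,519 required, 870,244 in favor — not approved.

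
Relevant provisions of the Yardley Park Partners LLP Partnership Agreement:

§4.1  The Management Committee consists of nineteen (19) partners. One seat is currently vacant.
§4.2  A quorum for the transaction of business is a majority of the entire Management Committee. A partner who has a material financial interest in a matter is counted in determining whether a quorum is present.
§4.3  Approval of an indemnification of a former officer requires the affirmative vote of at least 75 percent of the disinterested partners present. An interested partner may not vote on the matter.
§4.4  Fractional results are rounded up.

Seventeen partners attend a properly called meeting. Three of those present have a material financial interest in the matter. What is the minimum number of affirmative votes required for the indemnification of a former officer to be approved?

11

The indemnification of a former officer requires three-fourths of the disinterested partners present (17 − 3 = 14).
3/4 of 14 = 10.50, rounded up to 11.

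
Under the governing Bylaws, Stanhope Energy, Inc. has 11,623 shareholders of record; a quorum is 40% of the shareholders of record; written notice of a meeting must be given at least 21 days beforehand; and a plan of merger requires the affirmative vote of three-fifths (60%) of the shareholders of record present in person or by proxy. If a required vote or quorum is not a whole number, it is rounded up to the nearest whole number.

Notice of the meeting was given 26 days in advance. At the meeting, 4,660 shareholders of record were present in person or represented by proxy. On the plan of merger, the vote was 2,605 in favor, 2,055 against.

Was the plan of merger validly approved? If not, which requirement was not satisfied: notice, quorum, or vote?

Notice: 26 days given; 21 required. Satisfied.
Quorum: 40% of 11,623 = 4,649.20, rounded up to 4,650; 4,660 present. Satisfied.
Vote: requires three-fifths of those present (4,660); 3/5 of 4660 = 2796, so 2,796 needed; 2,605 in favor. Not satisfied.

Invalid — vote requirement not satisfied.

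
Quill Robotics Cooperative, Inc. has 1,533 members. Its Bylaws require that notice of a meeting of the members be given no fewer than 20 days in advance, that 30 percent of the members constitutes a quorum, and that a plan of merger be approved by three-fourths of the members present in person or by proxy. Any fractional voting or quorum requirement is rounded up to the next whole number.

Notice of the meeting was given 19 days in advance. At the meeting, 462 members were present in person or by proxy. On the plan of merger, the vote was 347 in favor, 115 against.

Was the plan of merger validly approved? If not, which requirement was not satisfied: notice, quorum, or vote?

Invalid — notice requirement not satisfied.

Notice: 19 days given; 20 required. Not satisfied.
Quorum: 30% of 1,533 = 459.90, rounded up to 460; 462 present. Satisfied.
Vote: requires three-fourths of those present (462); 3/4 of 462 = 346.50, rounded up to 347, so 347 needed; 347 in favor. Satisfied.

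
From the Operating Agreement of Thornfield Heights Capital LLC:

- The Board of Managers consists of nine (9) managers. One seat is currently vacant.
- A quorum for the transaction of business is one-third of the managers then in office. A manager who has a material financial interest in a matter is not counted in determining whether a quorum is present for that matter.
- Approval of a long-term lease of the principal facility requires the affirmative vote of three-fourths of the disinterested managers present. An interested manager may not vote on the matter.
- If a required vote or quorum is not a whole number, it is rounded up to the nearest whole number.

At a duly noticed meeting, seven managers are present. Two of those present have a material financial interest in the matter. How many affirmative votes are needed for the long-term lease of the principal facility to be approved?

The long-term lease of the principal facility requires three-fourths of the disinterested managers present (7 − 2 = 5).
3/4 of 5 = 3.75, rounded up to 4.

4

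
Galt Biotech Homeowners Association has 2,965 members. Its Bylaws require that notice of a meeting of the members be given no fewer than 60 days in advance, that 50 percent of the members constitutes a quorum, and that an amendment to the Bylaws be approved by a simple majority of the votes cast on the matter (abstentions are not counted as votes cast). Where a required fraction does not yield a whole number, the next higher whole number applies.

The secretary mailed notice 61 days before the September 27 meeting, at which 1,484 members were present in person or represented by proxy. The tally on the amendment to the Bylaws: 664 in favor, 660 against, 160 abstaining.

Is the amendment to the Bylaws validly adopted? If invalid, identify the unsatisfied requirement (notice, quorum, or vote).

Notice: 61 days given; 60 required. Satisfied.
Quorum: 50% of 2,965 = 1,482.50, rounded up to 1,483; 1,484 present. Satisfied.
Vote: requires a majority of the votes cast (1,484 − 160 abstaining = 1,324); a majority of 1324 is 663, so 663 needed; 664 in favor. Satisfied.

Valid — all requirements satisfied.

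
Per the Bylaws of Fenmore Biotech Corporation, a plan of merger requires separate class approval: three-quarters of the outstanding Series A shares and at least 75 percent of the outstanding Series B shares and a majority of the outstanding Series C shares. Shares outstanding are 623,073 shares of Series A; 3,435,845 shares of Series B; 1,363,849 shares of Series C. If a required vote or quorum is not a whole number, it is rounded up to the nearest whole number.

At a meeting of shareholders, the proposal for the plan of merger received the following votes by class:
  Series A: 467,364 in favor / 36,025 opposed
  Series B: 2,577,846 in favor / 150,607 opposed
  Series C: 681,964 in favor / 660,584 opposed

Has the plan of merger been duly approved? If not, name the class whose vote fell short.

Approved — every class gave the required vote.

Series A: 3/4 of 623073 = 467304.75, rounded up to 467305; 467,305 required, 467,364 in favor — approved.
Series B: 3/4 of 3435845 = 2576883.75, rounded up to 2576884; 2,576,884 required, 2,577,846 in favor — approved.
Series C: a majority of 1363849 is 681925; 681,925 required, 681,964 in favor — approved.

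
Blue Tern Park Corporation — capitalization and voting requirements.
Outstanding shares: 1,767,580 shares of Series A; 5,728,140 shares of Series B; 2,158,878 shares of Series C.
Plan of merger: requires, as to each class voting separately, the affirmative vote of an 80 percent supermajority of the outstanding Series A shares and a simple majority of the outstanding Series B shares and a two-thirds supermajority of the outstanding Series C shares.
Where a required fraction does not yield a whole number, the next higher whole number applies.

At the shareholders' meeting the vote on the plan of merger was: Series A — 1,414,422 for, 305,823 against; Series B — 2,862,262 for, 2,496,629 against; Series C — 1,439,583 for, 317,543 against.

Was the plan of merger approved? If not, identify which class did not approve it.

Series A: 4/5 of 1767580 = 1414064; 1,414,064 required, 1,414,422 in favor — approved.
Series B: a majority of 5728140 is 2864071; 2,864,071 required, 2,862,262 in favor — not approved.
Series C: 2/3 of 2158878 = 1439252; 1,439,252 required, 1,439,583 in favor — approved.

Not approved — the Series B shares did not give the required vote.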